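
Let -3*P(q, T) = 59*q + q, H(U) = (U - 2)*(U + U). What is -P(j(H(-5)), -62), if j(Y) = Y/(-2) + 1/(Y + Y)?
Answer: -4899/7 ≈ -699.86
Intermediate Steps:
H(U) = 2*U*(-2 + U) (H(U) = (-2 + U)*(2*U) = 2*U*(-2 + U))
j(Y) = 1/(2*Y) - Y/2 (j(Y) = Y*(-1/2) + 1/(2*Y) = -Y/2 + 1*(1/(2*Y)) = -Y/2 + 1/(2*Y) = 1/(2*Y) - Y/2)
P(q, T) = -20*q (P(q, T) = -(59*q + q)/3 = -20*q)
-P(j(H(-5)), -62) = -(-20)*(1 - (2*(-5)*(-2 - 5))**2)/(2*((2*(-5)*(-2 - 5)))) = -(-20)*(1 - (2*(-5)*(-7))**2)/(2*((2*(-5)*(-7)))) = -(-20)*(1/2)*(1 - 1*70**2)/70 = -(-20)*(1/2)*(1/70)*(1 - 1*4900) = -(-20)*(1/2)*(1/70)*(1 - 4900) = -(-20)*(1/2)*(1/70)*(-4899) = -(-20)*(-4899)/140 = -1*4899/7 = -4899/7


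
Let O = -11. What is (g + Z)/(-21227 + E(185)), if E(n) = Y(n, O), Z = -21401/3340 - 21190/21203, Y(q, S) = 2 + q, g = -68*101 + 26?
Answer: 37312417911/114616241600 ≈ 0.32554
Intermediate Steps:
g = -6842 (g = -6868 + 26 = -6842)
Z = -40349231/5447540 (Z = -21401*1/3340 - 21190*1/21203 = -21401/3340 - 1630/1631 = -40349231/5447540 ≈ -7.4069)
E(n) = 2 + n
(g + Z)/(-21227 + E(185)) = (-6842 - 40349231/5447540)/(-21227 + (2 + 185)) = -37312417911/(5447540*(-21227 + 187)) = -37312417911/5447540/(-21040) = -37312417911/5447540*(-1/21040) = 37312417911/114616241600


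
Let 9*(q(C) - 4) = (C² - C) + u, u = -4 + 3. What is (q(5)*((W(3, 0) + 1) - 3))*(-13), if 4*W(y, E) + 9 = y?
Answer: 5005/18 ≈ 278.06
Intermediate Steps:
W(y, E) = -9/4 + y/4
u = -1
q(C) = 35/9 - C/9 + C²/9 (q(C) = 4 + ((C² - C) - 1)/9 = 4 + (-1 + C² - C)/9 = 4 + (-⅑ - C/9 + C²/9) = 35/9 - C/9 + C²/9)
(q(5)*((W(3, 0) + 1) - 3))*(-13) = ((35/9 - ⅑*5 + (⅑)*5²)*(((-9/4 + (¼)*3) + 1) - 3))*(-13) = ((35/9 - 5/9 + (⅑)*25)*(((-9/4 + ¾) + 1) - 3))*(-13) = ((35/9 - 5/9 + 25/9)*((-3/2 + 1) - 3))*(-13) = (55*(-½ - 3)/9)*(-13) = ((55/9)*(-7/2))*(-13) = -385/18*(-13) = 5005/18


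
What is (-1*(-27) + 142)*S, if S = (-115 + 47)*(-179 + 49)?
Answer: 1493960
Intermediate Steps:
S = 8840 (S = -68*(-130) = 8840)
(-1*(-27) + 142)*S = (-1*(-27) + 142)*8840 = (27 + 142)*8840 = 169*8840 = 1493960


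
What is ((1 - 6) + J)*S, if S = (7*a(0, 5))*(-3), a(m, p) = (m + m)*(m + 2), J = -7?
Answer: 0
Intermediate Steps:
a(m, p) = 2*m*(2 + m) (a(m, p) = (2*m)*(2 + m) = 2*m*(2 + m))
S = 0 (S = (7*(2*0*(2 + 0)))*(-3) = (7*(2*0*2))*(-3) = (7*0)*(-3) = 0*(-3) = 0)
((1 - 6) + J)*S = ((1 - 6) - 7)*0 = (-5 - 7)*0 = -12*0 = 0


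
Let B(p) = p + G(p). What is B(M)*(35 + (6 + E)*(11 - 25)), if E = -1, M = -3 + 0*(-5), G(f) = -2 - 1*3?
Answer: 280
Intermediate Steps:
G(f) = -5 (G(f) = -2 - 3 = -5)
M = -3 (M = -3 + 0 = -3)
B(p) = -5 + p (B(p) = p - 5 = -5 + p)
B(M)*(35 + (6 + E)*(11 - 25)) = (-5 - 3)*(35 + (6 - 1)*(11 - 25)) = -8*(35 + 5*(-14)) = -8*(35 - 70) = -8*(-35) = 280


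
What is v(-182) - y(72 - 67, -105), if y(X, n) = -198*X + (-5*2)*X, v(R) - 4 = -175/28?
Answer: 4151/4 ≈ 1037.8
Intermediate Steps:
v(R) = -9/4 (v(R) = 4 - 175/28 = 4 - 175*1/28 = 4 - 25/4 = -9/4)
y(X, n) = -208*X (y(X, n) = -198*X - 10*X = -208*X)
v(-182) - y(72 - 67, -105) = -9/4 - (-208)*(72 - 67) = -9/4 - (-208)*5 = -9/4 - 1*(-1040) = -9/4 + 1040 = 4151/4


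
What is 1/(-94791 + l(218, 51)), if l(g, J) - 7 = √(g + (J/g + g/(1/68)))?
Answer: -20662912/1958510171801 - √714867126/1958510171801 ≈ -1.0564e-5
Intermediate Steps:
l(g, J) = 7 + √(69*g + J/g) (l(g, J) = 7 + √(g + (J/g + g/(1/68))) = 7 + √(g + (J/g + g*68)) = 7 + √(g + (J/g + 68*g)) = 7 + √(g + (68*g + J/g)) = 7 + √(69*g + J/g))
1/(-94791 + l(218, 51)) = 1/(-94791 + (7 + √(69*218 + 51/218))) = 1/(-94791 + (7 + √(15042 + 51*(1/218)))) = 1/(-94791 + (7 + √(15042 + 51/218))) = 1/(-94791 + (7 + √(3279207/218))) = 1/(-94791 + (7 + √714867126/218)) = 1/(-94784 + √714867126/218)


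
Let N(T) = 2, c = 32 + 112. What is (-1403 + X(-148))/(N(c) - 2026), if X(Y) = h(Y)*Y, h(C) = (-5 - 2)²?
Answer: 8655/2024 ≈ 4.2762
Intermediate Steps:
h(C) = 49 (h(C) = (-7)² = 49)
c = 144
X(Y) = 49*Y
(-1403 + X(-148))/(N(c) - 2026) = (-1403 + 49*(-148))/(2 - 2026) = (-1403 - 7252)/(-2024) = -8655*(-1/2024) = 8655/2024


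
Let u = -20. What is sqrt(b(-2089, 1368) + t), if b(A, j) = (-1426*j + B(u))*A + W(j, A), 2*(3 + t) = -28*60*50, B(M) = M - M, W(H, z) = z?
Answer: 2*sqrt(1018777565) ≈ 63837.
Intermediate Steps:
B(M) = 0
t = -42003 (t = -3 + (-28*60*50)/2 = -3 + (-1680*50)/2 = -3 + (1/2)*(-84000) = -3 - 42000 = -42003)
b(A, j) = A - 1426*A*j (b(A, j) = (-1426*j + 0)*A + A = (-1426*j)*A + A = -1426*A*j + A = A - 1426*A*j)
sqrt(b(-2089, 1368) + t) = sqrt(-2089*(1 - 1426*1368) - 42003) = sqrt(-2089*(1 - 1950768) - 42003) = sqrt(-2089*(-1950767) - 42003) = sqrt(4075152263 - 42003) = sqrt(4075110260) = 2*sqrt(1018777565)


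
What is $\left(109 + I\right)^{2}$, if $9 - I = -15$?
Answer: $17689$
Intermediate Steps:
$I = 24$ ($I = 9 - -15 = 9 + 15 = 24$)
$\left(109 + I\right)^{2} = \left(109 + 24\right)^{2} = 133^{2} = 17689$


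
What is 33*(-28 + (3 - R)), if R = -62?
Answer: 1221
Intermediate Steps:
33*(-28 + (3 - R)) = 33*(-28 + (3 - 1*(-62))) = 33*(-28 + (3 + 62)) = 33*(-28 + 65) = 33*37 = 1221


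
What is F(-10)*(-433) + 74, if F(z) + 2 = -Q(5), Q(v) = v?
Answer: 3105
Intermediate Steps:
F(z) = -7 (F(z) = -2 - 1*5 = -2 - 5 = -7)
F(-10)*(-433) + 74 = -7*(-433) + 74 = 3031 + 74 = 3105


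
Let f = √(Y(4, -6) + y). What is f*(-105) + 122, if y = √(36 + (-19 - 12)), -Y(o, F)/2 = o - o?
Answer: 122 - 105*5^(¼) ≈ -35.012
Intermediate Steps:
Y(o, F) = 0 (Y(o, F) = -2*(o - o) = -2*0 = 0)
y = √5 (y = √(36 - 31) = √5 ≈ 2.2361)
f = 5^(¼) (f = √(0 + √5) = √(√5) = 5^(¼) ≈ 1.4953)
f*(-105) + 122 = 5^(¼)*(-105) + 122 = -105*5^(¼) + 122 = 122 - 105*5^(¼)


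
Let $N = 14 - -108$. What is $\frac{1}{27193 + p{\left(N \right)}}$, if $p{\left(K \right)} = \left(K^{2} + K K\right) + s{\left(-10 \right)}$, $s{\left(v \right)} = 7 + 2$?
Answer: $\frac{1}{56970} \approx 1.7553 \cdot 10^{-5}$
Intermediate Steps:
$s{\left(v \right)} = 9$
$N = 122$ ($N = 14 + 108 = 122$)
$p{\left(K \right)} = 9 + 2 K^{2}$ ($p{\left(K \right)} = \left(K^{2} + K K\right) + 9 = \left(K^{2} + K^{2}\right) + 9 = 2 K^{2} + 9 = 9 + 2 K^{2}$)
$\frac{1}{27193 + p{\left(N \right)}} = \frac{1}{27193 + \left(9 + 2 \cdot 122^{2}\right)} = \frac{1}{27193 + \left(9 + 2 \cdot 14884\right)} = \frac{1}{27193 + \left(9 + 29768\right)} = \frac{1}{27193 + 29777} = \frac{1}{56970}$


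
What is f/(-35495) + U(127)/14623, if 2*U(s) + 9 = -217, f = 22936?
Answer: -339404063/519043385 ≈ -0.65390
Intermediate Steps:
U(s) = -113 (U(s) = -9/2 + (1/2)*(-217) = -9/2 - 217/2 = -113)
f/(-35495) + U(127)/14623 = 22936/(-35495) - 113/14623 = 22936*(-1/35495) - 113*1/14623 = -22936/35495 - 113/14623 = -339404063/519043385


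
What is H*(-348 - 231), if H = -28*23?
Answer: 372876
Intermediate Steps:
H = -644
H*(-348 - 231) = -644*(-348 - 231) = -644*(-579) = 372876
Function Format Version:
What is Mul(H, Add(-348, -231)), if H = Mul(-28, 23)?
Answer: 372876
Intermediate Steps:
H = -644
Mul(H, Add(-348, -231)) = Mul(-644, Add(-348, -231)) = Mul(-644, -579) = 372876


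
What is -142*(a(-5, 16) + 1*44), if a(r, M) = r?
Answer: -5538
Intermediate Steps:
-142*(a(-5, 16) + 1*44) = -142*(-5 + 1*44) = -142*(-5 + 44) = -142*39 = -5538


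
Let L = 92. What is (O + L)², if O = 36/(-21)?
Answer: 399424/49 ≈ 8151.5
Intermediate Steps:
O = -12/7 (O = 36*(-1/21) = -12/7 ≈ -1.7143)
(O + L)² = (-12/7 + 92)² = (632/7)² = 399424/49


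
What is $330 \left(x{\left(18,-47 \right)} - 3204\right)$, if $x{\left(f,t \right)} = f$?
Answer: $-1051380$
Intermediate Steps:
$330 \left(x{\left(18,-47 \right)} - 3204\right) = 330 \left(18 - 3204\right) = 330 \left(-3186\right) = -1051380$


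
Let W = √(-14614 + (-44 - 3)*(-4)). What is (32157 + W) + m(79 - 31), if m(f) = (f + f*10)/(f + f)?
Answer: 64325/2 + I*√14426 ≈ 32163.0 + 120.11*I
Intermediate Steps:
m(f) = 11/2 (m(f) = (f + 10*f)/((2*f)) = (11*f)*(1/(2*f)) = 11/2)
W = I*√14426 (W = √(-14614 - 47*(-4)) = √(-14614 + 188) = √(-14426) = I*√14426 ≈ 120.11*I)
(32157 + W) + m(79 - 31) = (32157 + I*√14426) + 11/2 = 64325/2 + I*√14426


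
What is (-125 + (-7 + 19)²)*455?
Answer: 8645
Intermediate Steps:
(-125 + (-7 + 19)²)*455 = (-125 + 12²)*455 = (-125 + 144)*455 = 19*455 = 8645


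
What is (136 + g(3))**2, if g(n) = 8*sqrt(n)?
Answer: 18688 + 2176*sqrt(3) ≈ 22457.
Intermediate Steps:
(136 + g(3))**2 = (136 + 8*sqrt(3))**2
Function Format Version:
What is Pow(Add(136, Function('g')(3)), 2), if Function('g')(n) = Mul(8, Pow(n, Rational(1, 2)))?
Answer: Add(18688, Mul(2176, Pow(3, Rational(1, 2)))) ≈ 22457.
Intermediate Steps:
Pow(Add(136, Function('g')(3)), 2) = Pow(Add(136, Mul(8, Pow(3, Rational(1, 2)))), 2)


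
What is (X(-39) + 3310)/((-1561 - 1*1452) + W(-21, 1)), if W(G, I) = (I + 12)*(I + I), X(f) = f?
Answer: -3271/2987 ≈ -1.0951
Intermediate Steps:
W(G, I) = 2*I*(12 + I) (W(G, I) = (12 + I)*(2*I) = 2*I*(12 + I))
(X(-39) + 3310)/((-1561 - 1*1452) + W(-21, 1)) = (-39 + 3310)/((-1561 - 1*1452) + 2*1*(12 + 1)) = 3271/((-1561 - 1452) + 2*1*13) = 3271/(-3013 + 26) = 3271/(-2987) = 3271*(-1/2987) = -3271/2987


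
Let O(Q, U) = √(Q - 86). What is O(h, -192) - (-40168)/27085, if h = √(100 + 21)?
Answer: 40168/27085 + 5*I*√3 ≈ 1.483 + 8.6602*I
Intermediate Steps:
h = 11 (h = √121 = 11)
O(Q, U) = √(-86 + Q)
O(h, -192) - (-40168)/27085 = √(-86 + 11) - (-40168)/27085 = √(-75) - (-40168)/27085 = 5*I*√3 - 1*(-40168/27085) = 5*I*√3 + 40168/27085 = 40168/27085 + 5*I*√3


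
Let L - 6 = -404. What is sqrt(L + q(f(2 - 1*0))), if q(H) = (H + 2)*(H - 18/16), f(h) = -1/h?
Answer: I*sqrt(6407)/4 ≈ 20.011*I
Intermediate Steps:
L = -398 (L = 6 - 404 = -398)
q(H) = (2 + H)*(-9/8 + H) (q(H) = (2 + H)*(H - 18*1/16) = (2 + H)*(H - 9/8) = (2 + H)*(-9/8 + H))
sqrt(L + q(f(2 - 1*0))) = sqrt(-398 + (-9/4 + (-1/(2 - 1*0))**2 + 7*(-1/(2 - 1*0))/8)) = sqrt(-398 + (-9/4 + (-1/(2 + 0))**2 + 7*(-1/(2 + 0))/8)) = sqrt(-398 + (-9/4 + (-1/2)**2 + 7*(-1/2)/8)) = sqrt(-398 + (-9/4 + (-1*1/2)**2 + 7*(-1*1/2)/8)) = sqrt(-398 + (-9/4 + (-1/2)**2 + (7/8)*(-1/2))) = sqrt(-398 + (-9/4 + 1/4 - 7/16)) = sqrt(-398 - 39/16) = sqrt(-6407/16) = I*sqrt(6407)/4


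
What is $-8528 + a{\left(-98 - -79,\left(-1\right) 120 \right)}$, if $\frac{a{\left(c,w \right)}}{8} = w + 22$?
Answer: $-9312$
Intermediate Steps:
$a{\left(c,w \right)} = 176 + 8 w$ ($a{\left(c,w \right)} = 8 \left(w + 22\right) = 8 \left(22 + w\right) = 176 + 8 w$)
$-8528 + a{\left(-98 - -79,\left(-1\right) 120 \right)} = -8528 + \left(176 + 8 \left(\left(-1\right) 120\right)\right) = -8528 + \left(176 + 8 \left(-120\right)\right) = -8528 + \left(176 - 960\right) = -8528 - 784 = -9312$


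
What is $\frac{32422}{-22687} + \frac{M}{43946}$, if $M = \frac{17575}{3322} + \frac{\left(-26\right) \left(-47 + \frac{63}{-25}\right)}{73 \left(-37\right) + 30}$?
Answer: $- \frac{45148298229929351}{31594530584378300} \approx -1.429$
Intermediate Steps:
$M = \frac{1066642089}{221826550}$ ($M = 17575 \cdot \frac{1}{3322} + \frac{\left(-26\right) \left(-47 + 63 \left(- \frac{1}{25}\right)\right)}{-2701 + 30} = \frac{17575}{3322} + \frac{\left(-26\right) \left(-47 - \frac{63}{25}\right)}{-2671} = \frac{17575}{3322} + \left(-26\right) \left(- \frac{1238}{25}\right) \left(- \frac{1}{2671}\right) = \frac{17575}{3322} + \frac{32188}{25} \left(- \frac{1}{2671}\right) = \frac{17575}{3322} - \frac{32188}{66775} = \frac{1066642089}{221826550} \approx 4.8084$)
$\frac{32422}{-22687} + \frac{M}{43946} = \frac{32422}{-22687} + \frac{1066642089}{221826550 \cdot 43946} = 32422 \left(- \frac{1}{22687}\right) + \frac{1066642089}{221826550} \cdot \frac{1}{43946} = - \frac{32422}{22687} + \frac{1066642089}{9748389566300} = - \frac{45148298229929351}{31594530584378300}$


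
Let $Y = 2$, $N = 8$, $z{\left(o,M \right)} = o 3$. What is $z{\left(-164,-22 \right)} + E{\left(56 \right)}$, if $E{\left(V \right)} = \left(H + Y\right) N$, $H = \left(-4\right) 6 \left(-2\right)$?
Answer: $-92$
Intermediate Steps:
$z{\left(o,M \right)} = 3 o$
$H = 48$ ($H = \left(-24\right) \left(-2\right) = 48$)
$E{\left(V \right)} = 400$ ($E{\left(V \right)} = \left(48 + 2\right) 8 = 50 \cdot 8 = 400$)
$z{\left(-164,-22 \right)} + E{\left(56 \right)} = 3 \left(-164\right) + 400 = -492 + 400 = -92$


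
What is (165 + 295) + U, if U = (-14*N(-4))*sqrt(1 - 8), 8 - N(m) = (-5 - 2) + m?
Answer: 460 - 266*I*sqrt(7) ≈ 460.0 - 703.77*I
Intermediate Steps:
N(m) = 15 - m (N(m) = 8 - ((-5 - 2) + m) = 8 - (-7 + m) = 8 + (7 - m) = 15 - m)
U = -266*I*sqrt(7) (U = (-14*(15 - 1*(-4)))*sqrt(1 - 8) = (-14*(15 + 4))*sqrt(-7) = (-14*19)*(I*sqrt(7)) = -266*I*sqrt(7) ≈ -703.77*I)
(165 + 295) + U = (165 + 295) - 266*I*sqrt(7) = 460 - 266*I*sqrt(7)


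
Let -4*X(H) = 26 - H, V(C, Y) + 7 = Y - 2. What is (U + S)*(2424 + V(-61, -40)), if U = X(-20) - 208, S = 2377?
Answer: 10248125/2 ≈ 5.1241e+6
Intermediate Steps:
V(C, Y) = -9 + Y (V(C, Y) = -7 + (Y - 2) = -7 + (-2 + Y) = -9 + Y)
X(H) = -13/2 + H/4 (X(H) = -(26 - H)/4 = -13/2 + H/4)
U = -439/2 (U = (-13/2 + (¼)*(-20)) - 208 = (-13/2 - 5) - 208 = -23/2 - 208 = -439/2 ≈ -219.50)
(U + S)*(2424 + V(-61, -40)) = (-439/2 + 2377)*(2424 + (-9 - 40)) = 4315*(2424 - 49)/2 = (4315/2)*2375 = 10248125/2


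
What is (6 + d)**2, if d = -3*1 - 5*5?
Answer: 484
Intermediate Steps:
d = -28 (d = -3 - 25 = -28)
(6 + d)**2 = (6 - 28)**2 = (-22)**2 = 484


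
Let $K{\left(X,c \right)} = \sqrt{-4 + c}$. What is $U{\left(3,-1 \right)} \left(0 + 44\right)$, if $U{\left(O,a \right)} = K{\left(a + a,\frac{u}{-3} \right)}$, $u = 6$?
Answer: $44 i \sqrt{6} \approx 107.78 i$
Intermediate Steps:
$U{\left(O,a \right)} = i \sqrt{6}$ ($U{\left(O,a \right)} = \sqrt{-4 + \frac{6}{-3}} = \sqrt{-4 + 6 \left(- \frac{1}{3}\right)} = \sqrt{-4 - 2} = \sqrt{-6} = i \sqrt{6}$)
$U{\left(3,-1 \right)} \left(0 + 44\right) = i \sqrt{6} \left(0 + 44\right) = i \sqrt{6} \cdot 44 = 44 i \sqrt{6}$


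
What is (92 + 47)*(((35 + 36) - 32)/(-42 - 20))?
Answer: -5421/62 ≈ -87.435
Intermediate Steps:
(92 + 47)*(((35 + 36) - 32)/(-42 - 20)) = 139*((71 - 32)/(-62)) = 139*(39*(-1/62)) = 139*(-39/62) = -5421/62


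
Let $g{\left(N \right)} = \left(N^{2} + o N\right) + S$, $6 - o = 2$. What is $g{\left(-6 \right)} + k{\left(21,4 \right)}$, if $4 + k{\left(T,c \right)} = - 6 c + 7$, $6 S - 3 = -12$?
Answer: $- \frac{21}{2} \approx -10.5$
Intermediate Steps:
$S = - \frac{3}{2}$ ($S = \frac{1}{2} + \frac{1}{6} \left(-12\right) = \frac{1}{2} - 2 = - \frac{3}{2} \approx -1.5$)
$o = 4$ ($o = 6 - 2 = 4$)
$k{\left(T,c \right)} = 3 - 6 c$ ($k{\left(T,c \right)} = -4 - \left(-7 + 6 c\right) = 3 - 6 c$)
$g{\left(N \right)} = - \frac{3}{2} + N^{2} + 4 N$ ($g{\left(N \right)} = \left(N^{2} + 4 N\right) - \frac{3}{2} = - \frac{3}{2} + N^{2} + 4 N$)
$g{\left(-6 \right)} + k{\left(21,4 \right)} = \left(- \frac{3}{2} + \left(-6\right)^{2} + 4 \left(-6\right)\right) + \left(3 - 24\right) = \left(- \frac{3}{2} + 36 - 24\right) + \left(3 - 24\right) = \frac{21}{2} - 21 = - \frac{21}{2}$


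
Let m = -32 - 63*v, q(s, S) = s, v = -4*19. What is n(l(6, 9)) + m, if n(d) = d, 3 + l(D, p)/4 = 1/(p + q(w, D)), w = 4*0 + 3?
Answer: 14233/3 ≈ 4744.3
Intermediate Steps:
v = -76
w = 3 (w = 0 + 3 = 3)
l(D, p) = -12 + 4/(3 + p) (l(D, p) = -12 + 4/(p + 3) = -12 + 4/(3 + p))
m = 4756 (m = -32 - 63*(-76) = -32 + 4788 = 4756)
n(l(6, 9)) + m = 4*(-8 - 3*9)/(3 + 9) + 4756 = 4*(-8 - 27)/12 + 4756 = 4*(1/12)*(-35) + 4756 = -35/3 + 4756 = 14233/3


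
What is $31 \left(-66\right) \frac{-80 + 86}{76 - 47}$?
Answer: $- \frac{12276}{29} \approx -423.31$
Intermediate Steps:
$31 \left(-66\right) \frac{-80 + 86}{76 - 47} = - 2046 \cdot \frac{6}{29} = - 2046 \cdot 6 \cdot \frac{1}{29} = \left(-2046\right) \frac{6}{29} = - \frac{12276}{29}$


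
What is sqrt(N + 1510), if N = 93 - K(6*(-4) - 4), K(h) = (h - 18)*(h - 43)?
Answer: I*sqrt(1663) ≈ 40.78*I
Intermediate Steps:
K(h) = (-43 + h)*(-18 + h) (K(h) = (-18 + h)*(-43 + h) = (-43 + h)*(-18 + h))
N = -3173 (N = 93 - (774 + (6*(-4) - 4)**2 - 61*(6*(-4) - 4)) = 93 - (774 + (-24 - 4)**2 - 61*(-24 - 4)) = 93 - (774 + (-28)**2 - 61*(-28)) = 93 - (774 + 784 + 1708) = 93 - 1*3266 = 93 - 3266 = -3173)
sqrt(N + 1510) = sqrt(-3173 + 1510) = sqrt(-1663) = I*sqrt(1663)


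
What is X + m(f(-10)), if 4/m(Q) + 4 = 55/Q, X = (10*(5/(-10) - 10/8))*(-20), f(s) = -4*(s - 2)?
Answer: 47758/137 ≈ 348.60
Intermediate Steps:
f(s) = 8 - 4*s (f(s) = -4*(-2 + s) = 8 - 4*s)
X = 350 (X = (10*(5*(-1/10) - 10*1/8))*(-20) = (10*(-1/2 - 5/4))*(-20) = (10*(-7/4))*(-20) = -35/2*(-20) = 350)
m(Q) = 4/(-4 + 55/Q)
X + m(f(-10)) = 350 - 4*(8 - 4*(-10))/(-55 + 4*(8 - 4*(-10))) = 350 - 4*(8 + 40)/(-55 + 4*(8 + 40)) = 350 - 4*48/(-55 + 4*48) = 350 - 4*48/(-55 + 192) = 350 - 4*48/137 = 350 - 4*48*1/137 = 350 - 192/137 = 47758/137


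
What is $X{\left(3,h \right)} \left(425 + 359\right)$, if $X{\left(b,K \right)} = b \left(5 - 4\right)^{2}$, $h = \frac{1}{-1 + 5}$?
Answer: $2352$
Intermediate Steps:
$h = \frac{1}{4} \approx 0.25$
$X{\left(b,K \right)} = b$ ($X{\left(b,K \right)} = b 1^{2} = b 1 = b$)
$X{\left(3,h \right)} \left(425 + 359\right) = 3 \left(425 + 359\right) = 3 \cdot 784 = 2352$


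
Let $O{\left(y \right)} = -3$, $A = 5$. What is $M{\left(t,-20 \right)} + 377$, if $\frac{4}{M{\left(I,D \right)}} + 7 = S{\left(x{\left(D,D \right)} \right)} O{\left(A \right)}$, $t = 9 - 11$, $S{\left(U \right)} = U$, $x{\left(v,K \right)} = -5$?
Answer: $\frac{755}{2} \approx 377.5$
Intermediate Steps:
$t = -2$
$M{\left(I,D \right)} = \frac{1}{2}$ ($M{\left(I,D \right)} = \frac{4}{-7 - -15} = \frac{4}{-7 + 15} = \frac{4}{8} = 4 \cdot \frac{1}{8} = \frac{1}{2}$)
$M{\left(t,-20 \right)} + 377 = \frac{1}{2} + 377 = \frac{755}{2}$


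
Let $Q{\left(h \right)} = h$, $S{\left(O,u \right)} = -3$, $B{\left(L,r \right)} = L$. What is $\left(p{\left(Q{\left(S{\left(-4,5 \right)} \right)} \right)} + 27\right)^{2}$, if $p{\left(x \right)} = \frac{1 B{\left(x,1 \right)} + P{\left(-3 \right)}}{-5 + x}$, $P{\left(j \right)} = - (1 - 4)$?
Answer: $729$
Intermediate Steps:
$P{\left(j \right)} = 3$ ($P{\left(j \right)} = - (1 - 4) = \left(-1\right) \left(-3\right) = 3$)
$p{\left(x \right)} = \frac{3 + x}{-5 + x}$ ($p{\left(x \right)} = \frac{1 x + 3}{-5 + x} = \frac{x + 3}{-5 + x} = \frac{3 + x}{-5 + x}$)
$\left(p{\left(Q{\left(S{\left(-4,5 \right)} \right)} \right)} + 27\right)^{2} = \left(\frac{3 - 3}{-5 - 3} + 27\right)^{2} = \left(\frac{1}{-8} \cdot 0 + 27\right)^{2} = \left(\left(- \frac{1}{8}\right) 0 + 27\right)^{2} = \left(0 + 27\right)^{2} = 27^{2} = 729$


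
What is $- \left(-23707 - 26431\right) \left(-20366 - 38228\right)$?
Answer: $-2937785972$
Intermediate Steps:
$- \left(-23707 - 26431\right) \left(-20366 - 38228\right) = - \left(-50138\right) \left(-58594\right) = \left(-1\right) 2937785972 = -2937785972$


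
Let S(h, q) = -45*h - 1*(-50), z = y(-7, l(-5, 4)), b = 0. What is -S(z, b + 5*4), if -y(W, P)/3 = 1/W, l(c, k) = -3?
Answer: -215/7 ≈ -30.714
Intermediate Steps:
y(W, P) = -3/W
z = 3/7 (z = -3/(-7) = -3*(-⅐) = 3/7 ≈ 0.42857)
S(h, q) = 50 - 45*h (S(h, q) = -45*h + 50 = 50 - 45*h)
-S(z, b + 5*4) = -(50 - 45*3/7) = -(50 - 135/7) = -1*215/7 = -215/7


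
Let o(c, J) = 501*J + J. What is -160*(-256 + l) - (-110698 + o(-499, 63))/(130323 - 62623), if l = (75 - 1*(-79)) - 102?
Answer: 552451768/16925 ≈ 32641.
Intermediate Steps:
o(c, J) = 502*J
l = 52 (l = (75 + 79) - 102 = 154 - 102 = 52)
-160*(-256 + l) - (-110698 + o(-499, 63))/(130323 - 62623) = -160*(-256 + 52) - (-110698 + 502*63)/(130323 - 62623) = -160*(-204) - (-110698 + 31626)/67700 = 32640 - (-79072)/67700 = 32640 - 1*(-19768/16925) = 32640 + 19768/16925 = 552451768/16925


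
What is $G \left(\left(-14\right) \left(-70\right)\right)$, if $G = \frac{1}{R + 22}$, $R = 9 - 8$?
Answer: $\frac{980}{23} \approx 42.609$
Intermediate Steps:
$R = 1$ ($R = 9 - 8 = 1$)
$G = \frac{1}{23}$ ($G = \frac{1}{1 + 22} = \frac{1}{23} \approx 0.043478$)
$G \left(\left(-14\right) \left(-70\right)\right) = \frac{\left(-14\right) \left(-70\right)}{23} = \frac{1}{23} \cdot 980 = \frac{980}{23}$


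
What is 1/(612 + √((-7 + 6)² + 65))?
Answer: 102/62413 - √66/374478 ≈ 0.0016126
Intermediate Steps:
1/(612 + √((-7 + 6)² + 65)) = 1/(612 + √((-1)² + 65)) = 1/(612 + √(1 + 65)) = 1/(612 + √66)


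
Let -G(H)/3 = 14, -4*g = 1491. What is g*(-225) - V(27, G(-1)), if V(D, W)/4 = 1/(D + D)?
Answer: 9057817/108 ≈ 83869.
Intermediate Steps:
g = -1491/4 (g = -¼*1491 = -1491/4 ≈ -372.75)
G(H) = -42 (G(H) = -3*14 = -42)
V(D, W) = 2/D (V(D, W) = 4/(D + D) = 4/((2*D)) = 4*(1/(2*D)) = 2/D)
g*(-225) - V(27, G(-1)) = -1491/4*(-225) - 2/27 = 335475/4 - 2/27 = 9057817/108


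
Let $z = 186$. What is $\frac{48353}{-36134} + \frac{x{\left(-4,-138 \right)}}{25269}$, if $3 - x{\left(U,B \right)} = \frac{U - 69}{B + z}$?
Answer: $- \frac{29320046429}{21913681104} \approx -1.338$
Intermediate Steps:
$x{\left(U,B \right)} = 3 - \frac{-69 + U}{186 + B}$ ($x{\left(U,B \right)} = 3 - \frac{U - 69}{B + 186} = 3 - \frac{-69 + U}{186 + B}$)
$\frac{48353}{-36134} + \frac{x{\left(-4,-138 \right)}}{25269} = \frac{48353}{-36134} + \frac{\frac{1}{186 - 138} \left(627 - -4 + 3 \left(-138\right)\right)}{25269} = 48353 \left(- \frac{1}{36134}\right) + \frac{627 + 4 - 414}{48} \cdot \frac{1}{25269} = - \frac{48353}{36134} + \frac{1}{48} \cdot 217 \cdot \frac{1}{25269} = - \frac{48353}{36134} + \frac{217}{48} \cdot \frac{1}{25269} = - \frac{48353}{36134} + \frac{217}{1212912} = - \frac{29320046429}{21913681104}$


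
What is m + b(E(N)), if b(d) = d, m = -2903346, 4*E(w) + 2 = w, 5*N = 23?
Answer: -58066907/20 ≈ -2.9033e+6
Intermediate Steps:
N = 23/5 (N = (⅕)*23 = 23/5 ≈ 4.6000)
E(w) = -½ + w/4
m + b(E(N)) = -2903346 + (-½ + (¼)*(23/5)) = -2903346 + (-½ + 23/20) = -2903346 + 13/20 = -58066907/20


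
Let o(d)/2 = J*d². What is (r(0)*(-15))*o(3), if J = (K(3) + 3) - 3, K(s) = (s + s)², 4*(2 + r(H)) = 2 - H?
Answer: 14580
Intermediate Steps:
r(H) = -3/2 - H/4 (r(H) = -2 + (2 - H)/4 = -2 + (½ - H/4) = -3/2 - H/4)
K(s) = 4*s² (K(s) = (2*s)² = 4*s²)
J = 36 (J = (4*3² + 3) - 3 = (4*9 + 3) - 3 = (36 + 3) - 3 = 39 - 3 = 36)
o(d) = 72*d² (o(d) = 2*(36*d²) = 72*d²)
(r(0)*(-15))*o(3) = ((-3/2 - ¼*0)*(-15))*(72*3²) = ((-3/2 + 0)*(-15))*(72*9) = -3/2*(-15)*648 = (45/2)*648 = 14580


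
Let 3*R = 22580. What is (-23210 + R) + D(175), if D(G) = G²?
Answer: 44825/3 ≈ 14942.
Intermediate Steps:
R = 22580/3 (R = (⅓)*22580 = 22580/3 ≈ 7526.7)
(-23210 + R) + D(175) = (-23210 + 22580/3) + 175² = -47050/3 + 30625 = 44825/3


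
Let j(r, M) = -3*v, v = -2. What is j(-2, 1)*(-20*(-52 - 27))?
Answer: 9480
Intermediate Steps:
j(r, M) = 6 (j(r, M) = -3*(-2) = 6)
j(-2, 1)*(-20*(-52 - 27)) = 6*(-20*(-52 - 27)) = 6*(-20*(-79)) = 6*1580 = 9480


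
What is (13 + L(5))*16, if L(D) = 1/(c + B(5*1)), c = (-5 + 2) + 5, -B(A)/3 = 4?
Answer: 1032/5 ≈ 206.40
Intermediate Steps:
B(A) = -12 (B(A) = -3*4 = -12)
c = 2 (c = -3 + 5 = 2)
L(D) = -⅒ (L(D) = 1/(2 - 12) = 1/(-10) = -⅒)
(13 + L(5))*16 = (13 - ⅒)*16 = (129/10)*16 = 1032/5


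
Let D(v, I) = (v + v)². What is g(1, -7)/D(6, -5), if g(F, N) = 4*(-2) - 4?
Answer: -1/12 ≈ -0.083333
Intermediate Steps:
g(F, N) = -12 (g(F, N) = -8 - 4 = -12)
D(v, I) = 4*v² (D(v, I) = (2*v)² = 4*v²)
g(1, -7)/D(6, -5) = -12/(4*6²) = -12/(4*36) = -12/144 = -12*1/144 = -1/12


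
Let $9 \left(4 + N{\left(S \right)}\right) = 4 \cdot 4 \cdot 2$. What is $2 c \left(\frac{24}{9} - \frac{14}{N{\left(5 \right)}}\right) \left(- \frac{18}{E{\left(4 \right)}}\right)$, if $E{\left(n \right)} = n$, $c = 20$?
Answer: $-6150$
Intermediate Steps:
$N{\left(S \right)} = - \frac{4}{9}$ ($N{\left(S \right)} = -4 + \frac{4 \cdot 4 \cdot 2}{9} = -4 + \frac{16 \cdot 2}{9} = -4 + \frac{1}{9} \cdot 32 = -4 + \frac{32}{9} = - \frac{4}{9}$)
$2 c \left(\frac{24}{9} - \frac{14}{N{\left(5 \right)}}\right) \left(- \frac{18}{E{\left(4 \right)}}\right) = 2 \cdot 20 \left(\frac{24}{9} - \frac{14}{- \frac{4}{9}}\right) \left(- \frac{18}{4}\right) = 40 \left(24 \cdot \frac{1}{9} - - \frac{63}{2}\right) \left(\left(-18\right) \frac{1}{4}\right) = 40 \left(\frac{8}{3} + \frac{63}{2}\right) \left(- \frac{9}{2}\right) = 40 \cdot \frac{205}{6} \left(- \frac{9}{2}\right) = \frac{4100}{3} \left(- \frac{9}{2}\right) = -6150$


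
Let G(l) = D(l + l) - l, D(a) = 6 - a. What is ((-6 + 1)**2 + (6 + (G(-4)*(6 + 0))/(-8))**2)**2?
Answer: 105625/16 ≈ 6601.6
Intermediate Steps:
G(l) = 6 - 3*l (G(l) = (6 - (l + l)) - l = (6 - 2*l) - l = 6 - 3*l)
((-6 + 1)**2 + (6 + (G(-4)*(6 + 0))/(-8))**2)**2 = ((-6 + 1)**2 + (6 + ((6 - 3*(-4))*(6 + 0))/(-8))**2)**2 = ((-5)**2 + (6 + ((6 + 12)*6)*(-1/8))**2)**2 = (25 + (6 + (18*6)*(-1/8))**2)**2 = (25 + (6 + 108*(-1/8))**2)**2 = (25 + (6 - 27/2)**2)**2 = (25 + (-15/2)**2)**2 = (25 + 225/4)**2 = (325/4)**2 = 105625/16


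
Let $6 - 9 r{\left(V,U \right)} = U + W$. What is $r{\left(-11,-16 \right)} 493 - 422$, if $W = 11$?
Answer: $\frac{1625}{9} \approx 180.56$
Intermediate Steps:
$r{\left(V,U \right)} = - \frac{5}{9} - \frac{U}{9}$ ($r{\left(V,U \right)} = \frac{2}{3} - \frac{U + 11}{9} = \frac{2}{3} - \frac{11 + U}{9} = \frac{2}{3} - \left(\frac{11}{9} + \frac{U}{9}\right) = - \frac{5}{9} - \frac{U}{9}$)
$r{\left(-11,-16 \right)} 493 - 422 = \left(- \frac{5}{9} - - \frac{16}{9}\right) 493 - 422 = \left(- \frac{5}{9} + \frac{16}{9}\right) 493 - 422 = \frac{11}{9} \cdot 493 - 422 = \frac{5423}{9} - 422 = \frac{1625}{9}$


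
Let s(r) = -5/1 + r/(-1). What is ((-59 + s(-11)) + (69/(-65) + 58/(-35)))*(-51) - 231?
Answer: 1187847/455 ≈ 2610.7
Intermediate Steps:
s(r) = -5 - r (s(r) = -5*1 + r*(-1) = -5 - r)
((-59 + s(-11)) + (69/(-65) + 58/(-35)))*(-51) - 231 = ((-59 + (-5 - 1*(-11))) + (69/(-65) + 58/(-35)))*(-51) - 231 = ((-59 + (-5 + 11)) + (69*(-1/65) + 58*(-1/35)))*(-51) - 231 = ((-59 + 6) + (-69/65 - 58/35))*(-51) - 231 = (-53 - 1237/455)*(-51) - 231 = -25352/455*(-51) - 231 = 1292952/455 - 231 = 1187847/455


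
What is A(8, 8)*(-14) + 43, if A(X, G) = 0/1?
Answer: 43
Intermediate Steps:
A(X, G) = 0 (A(X, G) = 0*1 = 0)
A(8, 8)*(-14) + 43 = 0*(-14) + 43 = 0 + 43 = 43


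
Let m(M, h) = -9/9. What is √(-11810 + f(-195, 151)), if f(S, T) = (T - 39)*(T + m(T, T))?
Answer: √4990 ≈ 70.640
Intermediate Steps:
m(M, h) = -1 (m(M, h) = -9*⅑ = -1)
f(S, T) = (-1 + T)*(-39 + T) (f(S, T) = (T - 39)*(T - 1) = (-39 + T)*(-1 + T) = (-1 + T)*(-39 + T))
√(-11810 + f(-195, 151)) = √(-11810 + (39 + 151² - 40*151)) = √(-11810 + (39 + 22801 - 6040)) = √(-11810 + 16800) = √4990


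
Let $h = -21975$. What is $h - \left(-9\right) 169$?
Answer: $-20454$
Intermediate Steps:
$h - \left(-9\right) 169 = -21975 - \left(-9\right) 169 = -21975 - -1521 = -21975 + 1521 = -20454$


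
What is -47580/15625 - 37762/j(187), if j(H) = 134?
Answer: -59640697/209375 ≈ -284.85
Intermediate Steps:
-47580/15625 - 37762/j(187) = -47580/15625 - 37762/134 = -47580*1/15625 - 37762*1/134 = -9516/3125 - 18881/67 = -59640697/209375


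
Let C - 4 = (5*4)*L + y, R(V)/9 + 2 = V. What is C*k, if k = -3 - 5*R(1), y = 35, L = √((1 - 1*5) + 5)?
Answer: 2478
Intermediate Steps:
L = 1 (L = √((1 - 5) + 5) = √(-4 + 5) = √1 = 1)
R(V) = -18 + 9*V
k = 42 (k = -3 - 5*(-18 + 9*1) = -3 - 5*(-18 + 9) = -3 - 5*(-9) = -3 + 45 = 42)
C = 59 (C = 4 + ((5*4)*1 + 35) = 4 + (20*1 + 35) = 4 + (20 + 35) = 4 + 55 = 59)
C*k = 59*42 = 2478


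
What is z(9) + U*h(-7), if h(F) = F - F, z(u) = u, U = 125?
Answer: 9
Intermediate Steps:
h(F) = 0
z(9) + U*h(-7) = 9 + 125*0 = 9 + 0 = 9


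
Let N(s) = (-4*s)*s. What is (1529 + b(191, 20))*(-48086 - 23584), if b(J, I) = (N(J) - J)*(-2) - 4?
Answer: -21053420850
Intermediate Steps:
N(s) = -4*s²
b(J, I) = -4 + 2*J + 8*J² (b(J, I) = (-4*J² - J)*(-2) - 4 = (-J - 4*J²)*(-2) - 4 = (2*J + 8*J²) - 4 = -4 + 2*J + 8*J²)
(1529 + b(191, 20))*(-48086 - 23584) = (1529 + (-4 + 2*191 + 8*191²))*(-48086 - 23584) = (1529 + (-4 + 382 + 8*36481))*(-71670) = (1529 + (-4 + 382 + 291848))*(-71670) = (1529 + 292226)*(-71670) = 293755*(-71670) = -21053420850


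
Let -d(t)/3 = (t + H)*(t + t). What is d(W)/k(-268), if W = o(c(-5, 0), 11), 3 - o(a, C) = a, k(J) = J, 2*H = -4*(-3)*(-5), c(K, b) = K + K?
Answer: -663/134 ≈ -4.9478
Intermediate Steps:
c(K, b) = 2*K
H = -30 (H = (-4*(-3)*(-5))/2 = (12*(-5))/2 = (½)*(-60) = -30)
o(a, C) = 3 - a
W = 13 (W = 3 - 2*(-5) = 3 - 1*(-10) = 3 + 10 = 13)
d(t) = -6*t*(-30 + t) (d(t) = -3*(t - 30)*(t + t) = -3*(-30 + t)*2*t = -6*t*(-30 + t))
d(W)/k(-268) = (6*13*(30 - 1*13))/(-268) = (6*13*(30 - 13))*(-1/268) = (6*13*17)*(-1/268) = 1326*(-1/268) = -663/134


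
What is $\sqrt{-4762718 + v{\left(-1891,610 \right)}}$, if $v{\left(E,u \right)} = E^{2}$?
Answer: $i \sqrt{1186837} \approx 1089.4 i$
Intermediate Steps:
$\sqrt{-4762718 + v{\left(-1891,610 \right)}} = \sqrt{-4762718 + \left(-1891\right)^{2}} = \sqrt{-4762718 + 3575881} = \sqrt{-1186837} = i \sqrt{1186837}$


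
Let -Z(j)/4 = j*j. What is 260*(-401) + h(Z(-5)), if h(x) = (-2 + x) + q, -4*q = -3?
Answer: -417445/4 ≈ -1.0436e+5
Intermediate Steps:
q = ¾ (q = -¼*(-3) = ¾ ≈ 0.75000)
Z(j) = -4*j² (Z(j) = -4*j*j = -4*j²)
h(x) = -5/4 + x (h(x) = (-2 + x) + ¾ = -5/4 + x)
260*(-401) + h(Z(-5)) = 260*(-401) + (-5/4 - 4*(-5)²) = -104260 + (-5/4 - 4*25) = -104260 + (-5/4 - 100) = -104260 - 405/4 = -417445/4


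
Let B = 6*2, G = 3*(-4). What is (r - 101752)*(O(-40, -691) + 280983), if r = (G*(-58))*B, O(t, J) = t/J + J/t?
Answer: -18135592884335/691 ≈ -2.6245e+10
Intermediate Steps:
G = -12
B = 12
O(t, J) = J/t + t/J
r = 8352 (r = -12*(-58)*12 = 696*12 = 8352)
(r - 101752)*(O(-40, -691) + 280983) = (8352 - 101752)*((-691/(-40) - 40/(-691)) + 280983) = -93400*((-691*(-1/40) - 40*(-1/691)) + 280983) = -93400*((691/40 + 40/691) + 280983) = -93400*(479081/27640 + 280983) = -93400*7766849201/27640 = -18135592884335/691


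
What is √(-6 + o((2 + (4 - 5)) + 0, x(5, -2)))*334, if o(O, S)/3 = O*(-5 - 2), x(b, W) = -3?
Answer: 1002*I*√3 ≈ 1735.5*I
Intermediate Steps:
o(O, S) = -21*O (o(O, S) = 3*(O*(-5 - 2)) = 3*(O*(-7)) = 3*(-7*O) = -21*O)
√(-6 + o((2 + (4 - 5)) + 0, x(5, -2)))*334 = √(-6 - 21*((2 + (4 - 5)) + 0))*334 = √(-6 - 21*((2 - 1) + 0))*334 = √(-6 - 21*(1 + 0))*334 = √(-6 - 21*1)*334 = √(-6 - 21)*334 = √(-27)*334 = (3*I*√3)*334 = 1002*I*√3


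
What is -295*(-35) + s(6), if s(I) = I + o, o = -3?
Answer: 10328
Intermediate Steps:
s(I) = -3 + I (s(I) = I - 3 = -3 + I)
-295*(-35) + s(6) = -295*(-35) + (-3 + 6) = 10325 + 3 = 10328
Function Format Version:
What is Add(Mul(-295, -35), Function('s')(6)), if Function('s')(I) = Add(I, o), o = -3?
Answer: 10328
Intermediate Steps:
Function('s')(I) = Add(-3, I) (Function('s')(I) = Add(I, -3) = Add(-3, I))
Add(Mul(-295, -35), Function('s')(6)) = Add(Mul(-295, -35), Add(-3, 6)) = Add(10325, 3) = 10328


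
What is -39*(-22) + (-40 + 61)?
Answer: 879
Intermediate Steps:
-39*(-22) + (-40 + 61) = 858 + 21 = 879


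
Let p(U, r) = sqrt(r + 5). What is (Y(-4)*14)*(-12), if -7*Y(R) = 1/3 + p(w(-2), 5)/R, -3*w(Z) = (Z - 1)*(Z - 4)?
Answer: 8 - 6*sqrt(10) ≈ -10.974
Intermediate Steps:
w(Z) = -(-1 + Z)*(-4 + Z)/3 (w(Z) = -(Z - 1)*(Z - 4)/3 = -(-1 + Z)*(-4 + Z)/3)
p(U, r) = sqrt(5 + r)
Y(R) = -1/21 - sqrt(10)/(7*R) (Y(R) = -(1/3 + sqrt(5 + 5)/R)/7 = -(1*(1/3) + sqrt(10)/R)/7 = -(1/3 + sqrt(10)/R)/7 = -1/21 - sqrt(10)/(7*R))
(Y(-4)*14)*(-12) = (((1/21)*(-1*(-4) - 3*sqrt(10))/(-4))*14)*(-12) = (((1/21)*(-1/4)*(4 - 3*sqrt(10)))*14)*(-12) = ((-1/21 + sqrt(10)/28)*14)*(-12) = (-2/3 + sqrt(10)/2)*(-12) = 8 - 6*sqrt(10)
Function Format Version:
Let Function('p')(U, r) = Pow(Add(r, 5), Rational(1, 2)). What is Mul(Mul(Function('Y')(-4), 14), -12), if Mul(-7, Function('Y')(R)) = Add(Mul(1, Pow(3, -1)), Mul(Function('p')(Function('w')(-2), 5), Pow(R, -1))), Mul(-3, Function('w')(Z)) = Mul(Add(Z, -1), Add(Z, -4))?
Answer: Add(8, Mul(-6, Pow(10, Rational(1, 2)))) ≈ -10.974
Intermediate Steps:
Function('w')(Z) = Mul(Rational(-1, 3), Add(-1, Z), Add(-4, Z)) (Function('w')(Z) = Mul(Rational(-1, 3), Mul(Add(Z, -1), Add(Z, -4))) = Mul(Rational(-1, 3), Mul(Add(-1, Z), Add(-4, Z))) = Mul(Rational(-1, 3), Add(-1, Z), Add(-4, Z)))
Function('p')(U, r) = Pow(Add(5, r), Rational(1, 2))
Function('Y')(R) = Add(Rational(-1, 21), Mul(Rational(-1, 7), Pow(10, Rational(1, 2)), Pow(R, -1))) (Function('Y')(R) = Mul(Rational(-1, 7), Add(Mul(1, Pow(3, -1)), Mul(Pow(Add(5, 5), Rational(1, 2)), Pow(R, -1)))) = Mul(Rational(-1, 7), Add(Mul(1, Rational(1, 3)), Mul(Pow(10, Rational(1, 2)), Pow(R, -1)))) = Mul(Rational(-1, 7), Add(Rational(1, 3), Mul(Pow(10, Rational(1, 2)), Pow(R, -1)))) = Add(Rational(-1, 21), Mul(Rational(-1, 7), Pow(10, Rational(1, 2)), Pow(R, -1))))
Mul(Mul(Function('Y')(-4), 14), -12) = Mul(Mul(Mul(Rational(1, 21), Pow(-4, -1), Add(Mul(-1, -4), Mul(-3, Pow(10, Rational(1, 2))))), 14), -12) = Mul(Mul(Mul(Rational(1, 21), Rational(-1, 4), Add(4, Mul(-3, Pow(10, Rational(1, 2))))), 14), -12) = Mul(Mul(Add(Rational(-1, 21), Mul(Rational(1, 28), Pow(10, Rational(1, 2)))), 14), -12) = Mul(Add(Rational(-2, 3), Mul(Rational(1, 2), Pow(10, Rational(1, 2)))), -12) = Add(8, Mul(-6, Pow(10, Rational(1, 2))))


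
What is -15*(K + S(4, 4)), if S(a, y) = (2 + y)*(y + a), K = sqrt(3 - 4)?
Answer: -720 - 15*I ≈ -720.0 - 15.0*I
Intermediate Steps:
K = I (K = sqrt(-1) = I ≈ 1.0*I)
S(a, y) = (2 + y)*(a + y)
-15*(K + S(4, 4)) = -15*(I + (4**2 + 2*4 + 2*4 + 4*4)) = -15*(I + (16 + 8 + 8 + 16)) = -15*(I + 48) = -15*(48 + I) = -720 - 15*I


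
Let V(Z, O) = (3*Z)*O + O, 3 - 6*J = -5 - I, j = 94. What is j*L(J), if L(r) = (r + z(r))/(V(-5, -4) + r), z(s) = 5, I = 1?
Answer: 1222/115 ≈ 10.626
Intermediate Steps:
J = 3/2 (J = 1/2 - (-5 - 1*1)/6 = 1/2 - (-5 - 1)/6 = 1/2 - 1/6*(-6) = 1/2 + 1 = 3/2 ≈ 1.5000)
V(Z, O) = O + 3*O*Z (V(Z, O) = 3*O*Z + O = O + 3*O*Z)
L(r) = (5 + r)/(56 + r) (L(r) = (r + 5)/(-4*(1 + 3*(-5)) + r) = (5 + r)/(-4*(1 - 15) + r) = (5 + r)/(-4*(-14) + r) = (5 + r)/(56 + r))
j*L(J) = 94*((5 + 3/2)/(56 + 3/2)) = 94*((13/2)/(115/2)) = 94*((2/115)*(13/2)) = 94*(13/115) = 1222/115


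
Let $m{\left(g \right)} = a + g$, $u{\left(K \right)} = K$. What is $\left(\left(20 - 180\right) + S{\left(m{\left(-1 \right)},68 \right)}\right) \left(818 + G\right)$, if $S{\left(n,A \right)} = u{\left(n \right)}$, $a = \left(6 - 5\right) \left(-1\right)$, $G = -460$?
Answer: $-57996$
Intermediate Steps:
$a = -1$ ($a = 1 \left(-1\right) = -1$)
$m{\left(g \right)} = -1 + g$
$S{\left(n,A \right)} = n$
$\left(\left(20 - 180\right) + S{\left(m{\left(-1 \right)},68 \right)}\right) \left(818 + G\right) = \left(\left(20 - 180\right) - 2\right) \left(818 - 460\right) = \left(\left(20 - 180\right) - 2\right) 358 = \left(-160 - 2\right) 358 = \left(-162\right) 358 = -57996$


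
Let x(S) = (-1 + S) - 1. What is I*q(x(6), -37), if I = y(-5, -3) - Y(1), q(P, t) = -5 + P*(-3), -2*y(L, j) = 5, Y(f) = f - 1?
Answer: 85/2 ≈ 42.500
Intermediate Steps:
Y(f) = -1 + f
y(L, j) = -5/2 (y(L, j) = -½*5 = -5/2)
x(S) = -2 + S
q(P, t) = -5 - 3*P
I = -5/2 (I = -5/2 - (-1 + 1) = -5/2 - 1*0 = -5/2 + 0 = -5/2 ≈ -2.5000)
I*q(x(6), -37) = -5*(-5 - 3*(-2 + 6))/2 = -5*(-5 - 3*4)/2 = -5*(-5 - 12)/2 = -5/2*(-17) = 85/2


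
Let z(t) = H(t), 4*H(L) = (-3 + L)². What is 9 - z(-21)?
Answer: -135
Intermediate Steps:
H(L) = (-3 + L)²/4
z(t) = (-3 + t)²/4
9 - z(-21) = 9 - (-3 - 21)²/4 = 9 - (-24)²/4 = 9 - 576/4 = 9 - 1*144 = 9 - 144 = -135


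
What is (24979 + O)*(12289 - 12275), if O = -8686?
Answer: 228102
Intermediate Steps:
(24979 + O)*(12289 - 12275) = (24979 - 8686)*(12289 - 12275) = 16293*14 = 228102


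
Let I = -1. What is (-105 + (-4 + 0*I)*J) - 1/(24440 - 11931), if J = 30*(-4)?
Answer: 4690874/12509 ≈ 375.00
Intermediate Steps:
J = -120
(-105 + (-4 + 0*I)*J) - 1/(24440 - 11931) = (-105 + (-4 + 0*(-1))*(-120)) - 1/(24440 - 11931) = (-105 + (-4 + 0)*(-120)) - 1/12509 = (-105 - 4*(-120)) - 1*1/12509 = (-105 + 480) - 1/12509 = 375 - 1/12509 = 4690874/12509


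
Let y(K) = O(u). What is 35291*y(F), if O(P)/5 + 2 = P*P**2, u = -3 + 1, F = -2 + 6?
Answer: -1764550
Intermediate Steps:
F = 4
u = -2
O(P) = -10 + 5*P**3 (O(P) = -10 + 5*(P*P**2) = -10 + 5*P**3)
y(K) = -50 (y(K) = -10 + 5*(-2)**3 = -10 + 5*(-8) = -10 - 40 = -50)
35291*y(F) = 35291*(-50) = -1764550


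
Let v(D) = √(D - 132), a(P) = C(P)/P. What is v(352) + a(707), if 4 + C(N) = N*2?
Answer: 1410/707 + 2*√55 ≈ 16.827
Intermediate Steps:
C(N) = -4 + 2*N (C(N) = -4 + N*2 = -4 + 2*N)
a(P) = (-4 + 2*P)/P
v(D) = √(-132 + D)
v(352) + a(707) = √(-132 + 352) + (2 - 4/707) = √220 + (2 - 4*1/707) = 2*√55 + (2 - 4/707) = 2*√55 + 1410/707 = 1410/707 + 2*√55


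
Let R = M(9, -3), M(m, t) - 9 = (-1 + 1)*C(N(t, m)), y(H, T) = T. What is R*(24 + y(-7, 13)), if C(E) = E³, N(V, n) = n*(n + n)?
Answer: 333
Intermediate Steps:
N(V, n) = 2*n² (N(V, n) = n*(2*n) = 2*n²)
M(m, t) = 9 (M(m, t) = 9 + (-1 + 1)*(2*m²)³ = 9 + 0*(8*m⁶) = 9 + 0 = 9)
R = 9
R*(24 + y(-7, 13)) = 9*(24 + 13) = 9*37 = 333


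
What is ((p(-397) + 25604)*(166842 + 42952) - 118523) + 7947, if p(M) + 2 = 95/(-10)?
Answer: 5369042369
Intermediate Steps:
p(M) = -23/2 (p(M) = -2 + 95/(-10) = -2 + 95*(-⅒) = -2 - 19/2 = -23/2)
((p(-397) + 25604)*(166842 + 42952) - 118523) + 7947 = ((-23/2 + 25604)*(166842 + 42952) - 118523) + 7947 = ((51185/2)*209794 - 118523) + 7947 = (5369152945 - 118523) + 7947 = 5369034422 + 7947 = 5369042369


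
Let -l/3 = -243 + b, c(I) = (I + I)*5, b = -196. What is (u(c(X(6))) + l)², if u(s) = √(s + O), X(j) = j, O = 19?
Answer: (1317 + √79)² ≈ 1.7580e+6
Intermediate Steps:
c(I) = 10*I (c(I) = (2*I)*5 = 10*I)
u(s) = √(19 + s) (u(s) = √(s + 19) = √(19 + s))
l = 1317 (l = -3*(-243 - 196) = -3*(-439) = 1317)
(u(c(X(6))) + l)² = (√(19 + 10*6) + 1317)² = (√(19 + 60) + 1317)² = (√79 + 1317)² = (1317 + √79)²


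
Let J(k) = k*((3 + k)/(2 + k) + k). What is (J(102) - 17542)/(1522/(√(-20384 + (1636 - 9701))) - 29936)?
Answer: 19471949087859/82858667721661 - 835169343*I*√3161/662869341773288 ≈ 0.235 - 7.0837e-5*I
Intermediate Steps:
J(k) = k*(k + (3 + k)/(2 + k)) (J(k) = k*((3 + k)/(2 + k) + k) = k*(k + (3 + k)/(2 + k)))
(J(102) - 17542)/(1522/(√(-20384 + (1636 - 9701))) - 29936) = (102*(3 + 102² + 3*102)/(2 + 102) - 17542)/(1522/(√(-20384 + (1636 - 9701))) - 29936) = (102*(3 + 10404 + 306)/104 - 17542)/(1522/(√(-20384 - 8065)) - 29936) = (102*(1/104)*10713 - 17542)/(1522/(√(-28449)) - 29936) = (546363/52 - 17542)/(1522/((3*I*√3161)) - 29936) = -365821/(52*(1522*(-I*√3161/9483) - 29936)) = -365821/(52*(-1522*I*√3161/9483 - 29936)) = -365821/(52*(-29936 - 1522*I*√3161/9483))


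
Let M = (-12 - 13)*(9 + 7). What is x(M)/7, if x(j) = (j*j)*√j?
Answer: 3200000*I/7 ≈ 4.5714e+5*I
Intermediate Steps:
M = -400 (M = -25*16 = -400)
x(j) = j^(5/2) (x(j) = j²*√j = j^(5/2))
x(M)/7 = (-400)^(5/2)/7 = (3200000*I)/7 = 3200000*I/7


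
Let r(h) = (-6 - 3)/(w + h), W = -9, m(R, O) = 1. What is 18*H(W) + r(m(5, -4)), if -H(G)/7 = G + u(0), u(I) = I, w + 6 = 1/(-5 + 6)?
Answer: 4545/4 ≈ 1136.3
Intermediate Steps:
w = -5 (w = -6 + 1/(-5 + 6) = -6 + 1/1 = -6 + 1 = -5)
r(h) = -9/(-5 + h) (r(h) = (-6 - 3)/(-5 + h) = -9/(-5 + h))
H(G) = -7*G (H(G) = -7*(G + 0) = -7*G)
18*H(W) + r(m(5, -4)) = 18*(-7*(-9)) - 9/(-5 + 1) = 18*63 - 9/(-4) = 1134 - 9*(-1/4) = 1134 + 9/4 = 4545/4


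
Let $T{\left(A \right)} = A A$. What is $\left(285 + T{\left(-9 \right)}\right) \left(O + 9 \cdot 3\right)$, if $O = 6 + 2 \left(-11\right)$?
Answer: $4026$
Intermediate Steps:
$T{\left(A \right)} = A^{2}$
$O = -16$ ($O = 6 - 22 = -16$)
$\left(285 + T{\left(-9 \right)}\right) \left(O + 9 \cdot 3\right) = \left(285 + \left(-9\right)^{2}\right) \left(-16 + 9 \cdot 3\right) = \left(285 + 81\right) \left(-16 + 27\right) = 366 \cdot 11 = 4026$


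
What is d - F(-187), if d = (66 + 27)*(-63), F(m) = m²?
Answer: -40828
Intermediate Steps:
d = -5859 (d = 93*(-63) = -5859)
d - F(-187) = -5859 - 1*(-187)² = -5859 - 1*34969 = -5859 - 34969 = -40828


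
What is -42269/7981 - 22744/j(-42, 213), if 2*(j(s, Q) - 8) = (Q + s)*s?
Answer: 30070037/28595923 ≈ 1.0515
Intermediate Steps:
j(s, Q) = 8 + s*(Q + s)/2 (j(s, Q) = 8 + ((Q + s)*s)/2 = 8 + (s*(Q + s))/2 = 8 + s*(Q + s)/2)
-42269/7981 - 22744/j(-42, 213) = -42269/7981 - 22744/(8 + (½)*(-42)² + (½)*213*(-42)) = -42269*1/7981 - 22744/(8 + (½)*1764 - 4473) = -42269/7981 - 22744/(8 + 882 - 4473) = -42269/7981 - 22744/(-3583) = -42269/7981 - 22744*(-1/3583) = -42269/7981 + 22744/3583 = 30070037/28595923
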